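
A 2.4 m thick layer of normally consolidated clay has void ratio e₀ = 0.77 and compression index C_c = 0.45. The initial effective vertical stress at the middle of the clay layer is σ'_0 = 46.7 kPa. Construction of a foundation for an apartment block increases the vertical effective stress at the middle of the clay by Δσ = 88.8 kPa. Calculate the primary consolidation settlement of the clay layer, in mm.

S_c ≈ 282 mm

Final effective stress: σ'_f = σ'_0 + Δσ = 46.7 + 88.8 = 135.5 kPa.
Normally consolidated clay, so the full stress increment lies on the virgin compression line:
S_c = C_c·H/(1+e₀)·log₁₀(σ'_f/σ'_0) = 0.45×2.4/(1+0.77)×log₁₀(135.5/46.7)
    = 0.61017 × 0.46262 = 0.2823 m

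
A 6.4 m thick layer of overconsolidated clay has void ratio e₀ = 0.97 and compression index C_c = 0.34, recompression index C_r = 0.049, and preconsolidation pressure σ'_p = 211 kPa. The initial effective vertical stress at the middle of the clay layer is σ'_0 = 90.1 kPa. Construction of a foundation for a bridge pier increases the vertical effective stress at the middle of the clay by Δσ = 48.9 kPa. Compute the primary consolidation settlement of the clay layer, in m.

S_c ≈ 0.03 m

Final effective stress: σ'_f = 90.1 + 48.9 = 139 kPa.
σ'_f = 139 ≤ σ'_p = 211 kPa, so the clay remains overconsolidated and only the recompression index applies:
S_c = C_r·H/(1+e₀)·log₁₀(σ'_f/σ'_0) = 0.049×6.4/1.97×log₁₀(139/90.1)
    = 0.15919 × 0.18829 = 0.02997 m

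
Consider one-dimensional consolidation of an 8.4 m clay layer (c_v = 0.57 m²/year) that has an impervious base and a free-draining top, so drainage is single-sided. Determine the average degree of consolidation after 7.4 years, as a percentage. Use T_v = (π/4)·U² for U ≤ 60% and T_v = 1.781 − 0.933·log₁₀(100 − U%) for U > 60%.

Drainage path length: H_d = H = 8.4 m (single drainage).
T_v = c_v·t/H_d² = 0.57×7.4/8.4² = 0.059779.
T_v = 0.059779 corresponds to the U ≤ 60% branch:
U = √(4T_v/π) = 0.2759

U ≈ 27.6 %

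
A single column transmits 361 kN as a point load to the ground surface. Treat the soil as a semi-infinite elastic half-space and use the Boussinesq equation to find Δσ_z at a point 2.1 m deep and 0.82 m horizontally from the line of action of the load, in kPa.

Δσ_z ≈ 27.4 kPa

Boussinesq vertical stress below a point load on an elastic half-space:
Δσ_z = 3P/(2πz²) · [1 + (r/z)²]^(−5/2)
r/z = 0.82/2.1 = 0.39048; [1+(r/z)²]^(−5/2) = 0.70133.
Δσ_z = 3×361/(2π×2.1²) × 0.70133 = 39.085 × 0.70133 = 27.41 kPa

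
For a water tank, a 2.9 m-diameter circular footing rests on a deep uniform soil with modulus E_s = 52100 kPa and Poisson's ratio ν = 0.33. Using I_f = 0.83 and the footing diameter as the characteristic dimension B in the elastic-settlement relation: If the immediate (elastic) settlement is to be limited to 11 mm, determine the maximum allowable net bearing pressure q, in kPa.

q ≈ 267 kPa

S_e = q·B·(1−ν²)/E_s · I_f  ⇒  q = S_e·E_s / (B·(1−ν²)·I_f).
q = 0.011 × 52100 / (2.9 × 0.8911 × 0.83) = 267.2 kPa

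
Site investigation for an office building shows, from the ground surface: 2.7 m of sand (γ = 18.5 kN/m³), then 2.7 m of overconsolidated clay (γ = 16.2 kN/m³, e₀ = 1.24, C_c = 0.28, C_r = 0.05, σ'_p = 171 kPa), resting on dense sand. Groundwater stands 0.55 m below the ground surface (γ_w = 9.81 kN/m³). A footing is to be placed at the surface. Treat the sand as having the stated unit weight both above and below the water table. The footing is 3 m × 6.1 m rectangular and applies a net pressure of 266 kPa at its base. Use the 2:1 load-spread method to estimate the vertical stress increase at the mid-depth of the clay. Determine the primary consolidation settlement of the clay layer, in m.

Mid-depth of clay below the ground surface: z = 2.7 + 2.7/2 = 4.05 m.
Total vertical stress at mid-clay: σ_v = 18.5×2.7 + 16.2×1.35 = 71.82 kPa.
Pore pressure: u = 9.81×(4.05 − 0.55) = 34.335 kPa.
Initial effective stress: σ'_0 = σ_v − u = 71.82 − 34.335 = 37.485 kPa.
Stress increase at mid-clay by the 2:1 spreading method:
Δσ = qBL/((B+z)(L+z)) = 266×3×6.1/((3+4.05)(6.1+4.05)) = 68.026 kPa
Final effective stress: σ'_f = 37.485 + 68.026 = 105.51 kPa.
σ'_f = 105.51 ≤ σ'_p = 171 kPa, so the clay remains overconsolidated and only the recompression index applies:
S_c = C_r·H/(1+e₀)·log₁₀(σ'_f/σ'_0) = 0.05×2.7/2.24×log₁₀(105.51/37.485)
    = 0.06027 × 0.44944 = 0.02709 m

S_c ≈ 0.0271 m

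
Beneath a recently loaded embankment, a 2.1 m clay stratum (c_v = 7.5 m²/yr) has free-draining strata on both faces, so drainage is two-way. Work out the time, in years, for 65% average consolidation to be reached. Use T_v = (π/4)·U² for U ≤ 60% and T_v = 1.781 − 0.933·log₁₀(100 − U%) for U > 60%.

Drainage path length: H_d = H/2 = 1.05 m (double drainage).
U > 60%: T_v = 1.781 − 0.933·log₁₀(100 − 65) = 0.34038.
t = T_v·H_d²/c_v = 0.34038×1.05²/7.5 = 0.05004 years.

t ≈ 0.05 years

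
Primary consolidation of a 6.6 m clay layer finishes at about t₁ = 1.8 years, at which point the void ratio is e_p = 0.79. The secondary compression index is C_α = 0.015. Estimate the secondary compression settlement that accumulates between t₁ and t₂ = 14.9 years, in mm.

S_s ≈ 50.8 mm

Secondary compression: S_s = C_α·H/(1+e_p)·log₁₀(t₂/t₁)
S_s = 0.015×6.6/(1+0.79)×log₁₀(14.9/1.8)
    = 0.05531 × 0.9179 = 0.05077 m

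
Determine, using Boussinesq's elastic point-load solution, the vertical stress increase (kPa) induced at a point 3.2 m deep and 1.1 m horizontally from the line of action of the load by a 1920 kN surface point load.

Δσ_z ≈ 67.7 kPa

Boussinesq vertical stress below a point load on an elastic half-space:
Δσ_z = 3P/(2πz²) · [1 + (r/z)²]^(−5/2)
r/z = 1.1/3.2 = 0.34375; [1+(r/z)²]^(−5/2) = 0.75637.
Δσ_z = 3×1920/(2π×3.2²) × 0.75637 = 89.525 × 0.75637 = 67.71 kPa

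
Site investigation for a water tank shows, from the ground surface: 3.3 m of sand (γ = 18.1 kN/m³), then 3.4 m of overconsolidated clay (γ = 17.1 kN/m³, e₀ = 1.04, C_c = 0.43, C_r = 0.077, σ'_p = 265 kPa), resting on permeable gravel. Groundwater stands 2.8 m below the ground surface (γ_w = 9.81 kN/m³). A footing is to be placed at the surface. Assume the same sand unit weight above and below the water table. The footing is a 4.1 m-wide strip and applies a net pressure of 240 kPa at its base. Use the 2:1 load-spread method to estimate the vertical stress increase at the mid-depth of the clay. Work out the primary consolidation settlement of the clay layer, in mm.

Mid-depth of clay below the ground surface: z = 3.3 + 3.4/2 = 5 m.
Total vertical stress at mid-clay: σ_v = 18.1×3.3 + 17.1×1.7 = 88.8 kPa.
Pore pressure: u = 9.81×(5 − 2.8) = 21.582 kPa.
Initial effective stress: σ'_0 = σ_v − u = 88.8 − 21.582 = 67.218 kPa.
Stress increase at mid-clay by the 2:1 spreading method:
Δσ = qB/(B+z) = 240×4.1/(4.1+5) = 108.13 kPa
Final effective stress: σ'_f = 67.218 + 108.13 = 175.35 kPa.
σ'_f = 175.35 ≤ σ'_p = 265 kPa, so the clay remains overconsolidated and only the recompression index applies:
S_c = C_r·H/(1+e₀)·log₁₀(σ'_f/σ'_0) = 0.077×3.4/2.04×log₁₀(175.35/67.218)
    = 0.12834 × 0.41642 = 0.05344 m

S_c ≈ 53.4 mm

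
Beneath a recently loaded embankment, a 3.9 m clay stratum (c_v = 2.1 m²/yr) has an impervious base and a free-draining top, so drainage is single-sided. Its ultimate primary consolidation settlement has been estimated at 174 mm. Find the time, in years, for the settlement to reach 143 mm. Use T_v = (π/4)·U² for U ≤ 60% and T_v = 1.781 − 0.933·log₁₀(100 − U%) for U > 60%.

Drainage path length: H_d = H = 3.9 m (single drainage).
U = S(t)/S_ult = 143/174 = 0.8218.
U > 60%: T_v = 1.781 − 0.933·log₁₀(100 − 82.184) = 0.61399.
t = T_v·H_d²/c_v = 0.61399×3.9²/2.1 = 4.447 years.

t ≈ 4.45 years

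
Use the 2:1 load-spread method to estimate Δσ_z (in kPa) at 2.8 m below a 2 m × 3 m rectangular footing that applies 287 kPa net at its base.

Δσ_z ≈ 61.9 kPa

By the 2:1 method the load spreads at 1 horizontal : 2 vertical, so at depth z the loaded area has grown by z in each plan dimension:
Δσ = qBL/((B+z)(L+z)) = 287×2×3/((2+2.8)(3+2.8)) = 61.853 kPa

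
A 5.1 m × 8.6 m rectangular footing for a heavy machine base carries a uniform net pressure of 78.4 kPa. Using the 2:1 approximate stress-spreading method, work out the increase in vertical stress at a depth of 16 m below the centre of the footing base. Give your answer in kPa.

Δσ_z ≈ 6.62 kPa

By the 2:1 method the load spreads at 1 horizontal : 2 vertical, so at depth z the loaded area has grown by z in each plan dimension:
Δσ = qBL/((B+z)(L+z)) = 78.4×5.1×8.6/((5.1+16)(8.6+16)) = 6.6247 kPa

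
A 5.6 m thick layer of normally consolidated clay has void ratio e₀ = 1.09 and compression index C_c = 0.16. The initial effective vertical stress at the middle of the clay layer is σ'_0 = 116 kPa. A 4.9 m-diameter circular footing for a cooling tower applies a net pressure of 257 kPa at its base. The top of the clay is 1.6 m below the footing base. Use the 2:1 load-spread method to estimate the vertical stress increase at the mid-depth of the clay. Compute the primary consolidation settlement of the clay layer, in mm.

S_c ≈ 89.2 mm

Mid-depth of clay below the footing base: z = 1.6 + 5.6/2 = 4.4 m.
Stress increase at mid-clay by the 2:1 spreading method:
Δσ ≈ qD²/(D+z)² = 257×4.9²/(4.9+4.4)² = 71.344 kPa
Final effective stress: σ'_f = σ'_0 + Δσ = 116 + 71.344 = 187.34 kPa.
Normally consolidated clay, so the full stress increment lies on the virgin compression line:
S_c = C_c·H/(1+e₀)·log₁₀(σ'_f/σ'_0) = 0.16×5.6/(1+1.09)×log₁₀(187.34/116)
    = 0.42871 × 0.20817 = 0.08924 m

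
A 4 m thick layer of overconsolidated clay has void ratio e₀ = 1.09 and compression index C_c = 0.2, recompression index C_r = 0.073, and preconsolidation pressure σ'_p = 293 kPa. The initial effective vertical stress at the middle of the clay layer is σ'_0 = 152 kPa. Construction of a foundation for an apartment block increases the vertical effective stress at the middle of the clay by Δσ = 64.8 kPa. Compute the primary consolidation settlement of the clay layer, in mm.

S_c ≈ 21.5 mm

Final effective stress: σ'_f = 152 + 64.8 = 216.8 kPa.
σ'_f = 216.8 ≤ σ'_p = 293 kPa, so the clay remains overconsolidated and only the recompression index applies:
S_c = C_r·H/(1+e₀)·log₁₀(σ'_f/σ'_0) = 0.073×4/2.09×log₁₀(216.8/152)
    = 0.13971 × 0.15422 = 0.02155 m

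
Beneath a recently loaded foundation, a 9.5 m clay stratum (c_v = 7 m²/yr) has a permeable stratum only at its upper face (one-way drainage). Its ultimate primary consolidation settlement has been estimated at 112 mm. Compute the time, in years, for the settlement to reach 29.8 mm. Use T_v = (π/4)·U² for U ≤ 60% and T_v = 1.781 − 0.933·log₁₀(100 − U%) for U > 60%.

Drainage path length: H_d = H = 9.5 m (single drainage).
U = S(t)/S_ult = 29.8/112 = 0.2661.
U ≤ 60%: T_v = (π/4)·U² = (π/4)×0.26607² = 0.055601.
t = T_v·H_d²/c_v = 0.055601×9.5²/7 = 0.7169 years.

t ≈ 0.717 years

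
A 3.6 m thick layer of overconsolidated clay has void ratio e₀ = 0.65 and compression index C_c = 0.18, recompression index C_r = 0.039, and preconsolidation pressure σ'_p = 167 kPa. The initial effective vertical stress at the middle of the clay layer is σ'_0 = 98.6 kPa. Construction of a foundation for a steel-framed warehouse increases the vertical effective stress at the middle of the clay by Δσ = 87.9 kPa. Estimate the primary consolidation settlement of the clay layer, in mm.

S_c ≈ 38.3 mm

Final effective stress: σ'_f = 98.6 + 87.9 = 186.5 kPa.
σ'_f = 186.5 > σ'_p = 167 kPa, so the stress path crosses the preconsolidation pressure — recompression up to σ'_p, then virgin compression beyond:
S_c = H/(1+e₀)·[C_r·log₁₀(σ'_p/σ'_0) + C_c·log₁₀(σ'_f/σ'_p)]
    = 3.6/1.65 × [0.039×log₁₀(167/98.6) + 0.18×log₁₀(186.5/167)]
    = 2.1818 × [0.0089247 + 0.0086332] = 0.03831 m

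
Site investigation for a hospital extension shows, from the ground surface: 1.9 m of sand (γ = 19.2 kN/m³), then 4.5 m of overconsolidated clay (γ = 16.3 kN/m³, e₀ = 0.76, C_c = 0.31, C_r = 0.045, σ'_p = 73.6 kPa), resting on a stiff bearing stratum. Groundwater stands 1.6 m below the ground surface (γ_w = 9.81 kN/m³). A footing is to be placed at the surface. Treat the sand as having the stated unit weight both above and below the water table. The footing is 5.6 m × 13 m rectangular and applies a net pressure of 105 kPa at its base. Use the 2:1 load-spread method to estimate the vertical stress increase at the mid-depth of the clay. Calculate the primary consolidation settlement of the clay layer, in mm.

S_c ≈ 105 mm

Mid-depth of clay below the ground surface: z = 1.9 + 4.5/2 = 4.15 m.
Total vertical stress at mid-clay: σ_v = 19.2×1.9 + 16.3×2.25 = 73.155 kPa.
Pore pressure: u = 9.81×(4.15 − 1.6) = 25.015 kPa.
Initial effective stress: σ'_0 = σ_v − u = 73.155 − 25.015 = 48.14 kPa.
Stress increase at mid-clay by the 2:1 spreading method:
Δσ = qBL/((B+z)(L+z)) = 105×5.6×13/((5.6+4.15)(13+4.15)) = 45.714 kPa
Final effective stress: σ'_f = 48.14 + 45.714 = 93.854 kPa.
σ'_f = 93.854 > σ'_p = 73.6 kPa, so the stress path crosses the preconsolidation pressure — recompression up to σ'_p, then virgin compression beyond:
S_c = H/(1+e₀)·[C_r·log₁₀(σ'_p/σ'_0) + C_c·log₁₀(σ'_f/σ'_p)]
    = 4.5/1.76 × [0.045×log₁₀(73.6/48.14) + 0.31×log₁₀(93.854/73.6)]
    = 2.5568 × [0.0082967 + 0.032728] = 0.1049 m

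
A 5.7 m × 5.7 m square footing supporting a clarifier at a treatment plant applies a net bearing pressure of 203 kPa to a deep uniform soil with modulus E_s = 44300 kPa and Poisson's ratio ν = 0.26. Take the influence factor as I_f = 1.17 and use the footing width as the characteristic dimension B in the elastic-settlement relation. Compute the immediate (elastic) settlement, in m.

Immediate (elastic) settlement: S_e = q·B·(1−ν²)/E_s · I_f.
S_e = 203 × 5.7 × (1 − 0.26²) / 44300 × 1.17
    = 203 × 5.7 × 0.9324 / 44300 × 1.17
    = 0.02849 m

S_e ≈ 0.0285 m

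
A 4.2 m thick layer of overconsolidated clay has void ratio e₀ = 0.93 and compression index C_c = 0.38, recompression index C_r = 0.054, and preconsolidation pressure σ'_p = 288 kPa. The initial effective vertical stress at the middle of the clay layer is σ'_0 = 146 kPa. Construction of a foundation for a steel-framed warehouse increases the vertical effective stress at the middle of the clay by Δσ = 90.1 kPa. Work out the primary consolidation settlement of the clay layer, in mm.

Final effective stress: σ'_f = 146 + 90.1 = 236.1 kPa.
σ'_f = 236.1 ≤ σ'_p = 288 kPa, so the clay remains overconsolidated and only the recompression index applies:
S_c = C_r·H/(1+e₀)·log₁₀(σ'_f/σ'_0) = 0.054×4.2/1.93×log₁₀(236.1/146)
    = 0.11751 × 0.20874 = 0.02453 m

S_c ≈ 24.5 mm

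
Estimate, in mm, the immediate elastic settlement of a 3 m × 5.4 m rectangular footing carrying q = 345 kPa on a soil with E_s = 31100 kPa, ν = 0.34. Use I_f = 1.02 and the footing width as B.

S_e ≈ 30 mm

Immediate (elastic) settlement: S_e = q·B·(1−ν²)/E_s · I_f.
S_e = 345 × 3 × (1 − 0.34²) / 31100 × 1.02
    = 345 × 3 × 0.8844 / 31100 × 1.02
    = 0.03002 m = 30.02 mm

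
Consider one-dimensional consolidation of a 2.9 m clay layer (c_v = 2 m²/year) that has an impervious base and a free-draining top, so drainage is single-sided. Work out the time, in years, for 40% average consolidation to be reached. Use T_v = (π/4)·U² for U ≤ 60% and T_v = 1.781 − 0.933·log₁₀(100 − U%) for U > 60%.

Drainage path length: H_d = H = 2.9 m (single drainage).
U ≤ 60%: T_v = (π/4)·U² = (π/4)×0.4² = 0.12566.
t = T_v·H_d²/c_v = 0.12566×2.9²/2 = 0.5284 years.

t ≈ 0.528 years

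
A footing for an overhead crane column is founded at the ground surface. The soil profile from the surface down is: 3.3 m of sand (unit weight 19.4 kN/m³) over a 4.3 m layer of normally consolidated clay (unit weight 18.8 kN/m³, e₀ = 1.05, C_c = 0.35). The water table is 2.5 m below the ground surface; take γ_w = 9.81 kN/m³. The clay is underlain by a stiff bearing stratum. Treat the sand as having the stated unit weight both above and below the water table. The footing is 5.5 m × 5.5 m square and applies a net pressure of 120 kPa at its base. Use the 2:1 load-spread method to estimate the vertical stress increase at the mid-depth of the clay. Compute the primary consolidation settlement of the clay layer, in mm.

Mid-depth of clay below the ground surface: z = 3.3 + 4.3/2 = 5.45 m.
Total vertical stress at mid-clay: σ_v = 19.4×3.3 + 18.8×2.15 = 104.44 kPa.
Pore pressure: u = 9.81×(5.45 − 2.5) = 28.94 kPa.
Initial effective stress: σ'_0 = σ_v − u = 104.44 − 28.94 = 75.5 kPa.
Stress increase at mid-clay by the 2:1 spreading method:
Δσ = qBL/((B+z)(L+z)) = 120×5.5×5.5/((5.5+5.45)(5.5+5.45)) = 30.275 kPa
Final effective stress: σ'_f = σ'_0 + Δσ = 75.5 + 30.275 = 105.78 kPa.
Normally consolidated clay, so the full stress increment lies on the virgin compression line:
S_c = C_c·H/(1+e₀)·log₁₀(σ'_f/σ'_0) = 0.35×4.3/(1+1.05)×log₁₀(105.78/75.5)
    = 0.73415 × 0.14646 = 0.1075 m

S_c ≈ 108 mm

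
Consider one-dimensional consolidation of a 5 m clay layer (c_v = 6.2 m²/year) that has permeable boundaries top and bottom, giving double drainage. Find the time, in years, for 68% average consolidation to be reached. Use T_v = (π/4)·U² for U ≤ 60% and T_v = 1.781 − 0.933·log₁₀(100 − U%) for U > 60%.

Drainage path length: H_d = H/2 = 2.5 m (double drainage).
U > 60%: T_v = 1.781 − 0.933·log₁₀(100 − 68) = 0.3767.
t = T_v·H_d²/c_v = 0.3767×2.5²/6.2 = 0.3797 years.

t ≈ 0.38 years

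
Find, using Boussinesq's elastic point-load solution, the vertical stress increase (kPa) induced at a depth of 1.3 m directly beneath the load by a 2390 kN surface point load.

Boussinesq vertical stress below a point load on an elastic half-space:
Δσ_z = 3P/(2πz²) · [1 + (r/z)²]^(−5/2)
r/z = 0/1.3 = 0; [1+(r/z)²]^(−5/2) = 1.
Δσ_z = 3×2390/(2π×1.3²) × 1 = 675.23 × 1 = 675.2 kPa

Δσ_z ≈ 675 kPa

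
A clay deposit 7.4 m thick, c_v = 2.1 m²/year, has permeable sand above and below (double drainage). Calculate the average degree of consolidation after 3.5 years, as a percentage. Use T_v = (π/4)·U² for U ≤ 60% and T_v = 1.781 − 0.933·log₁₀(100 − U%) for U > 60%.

Drainage path length: H_d = H/2 = 3.7 m (double drainage).
T_v = c_v·t/H_d² = 2.1×3.5/3.7² = 0.53689.
T_v = 0.53689 corresponds to the U > 60% branch:
U = 1 − 10^((1.781 − T_v)/0.933)/100 = 0.7845

U ≈ 78.4 %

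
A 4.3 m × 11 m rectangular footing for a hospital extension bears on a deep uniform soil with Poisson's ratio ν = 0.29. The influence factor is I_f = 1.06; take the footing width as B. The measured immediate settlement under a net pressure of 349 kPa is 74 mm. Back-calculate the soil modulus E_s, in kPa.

S_e = q·B·(1−ν²)/E_s · I_f  ⇒  E_s = q·B·(1−ν²)·I_f / S_e.
E_s = 349 × 4.3 × 0.9159 × 1.06 / 0.074 = 19690 kPa

E_s ≈ 19700 kPa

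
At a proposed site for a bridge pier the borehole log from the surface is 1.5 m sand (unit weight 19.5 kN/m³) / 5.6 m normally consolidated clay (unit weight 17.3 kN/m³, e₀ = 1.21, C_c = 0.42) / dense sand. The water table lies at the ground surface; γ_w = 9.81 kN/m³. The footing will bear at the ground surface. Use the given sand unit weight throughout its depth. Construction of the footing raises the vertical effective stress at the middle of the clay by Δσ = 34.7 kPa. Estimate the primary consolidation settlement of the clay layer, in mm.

S_c ≈ 315 mm

Mid-depth of clay below the ground surface: z = 1.5 + 5.6/2 = 4.3 m.
Total vertical stress at mid-clay: σ_v = 19.5×1.5 + 17.3×2.8 = 77.69 kPa.
Pore pressure: u = 9.81×(4.3 − 0) = 42.183 kPa.
Initial effective stress: σ'_0 = σ_v − u = 77.69 − 42.183 = 35.507 kPa.
Final effective stress: σ'_f = σ'_0 + Δσ = 35.507 + 34.7 = 70.207 kPa.
Normally consolidated clay, so the full stress increment lies on the virgin compression line:
S_c = C_c·H/(1+e₀)·log₁₀(σ'_f/σ'_0) = 0.42×5.6/(1+1.21)×log₁₀(70.207/35.507)
    = 1.0643 × 0.29607 = 0.3151 m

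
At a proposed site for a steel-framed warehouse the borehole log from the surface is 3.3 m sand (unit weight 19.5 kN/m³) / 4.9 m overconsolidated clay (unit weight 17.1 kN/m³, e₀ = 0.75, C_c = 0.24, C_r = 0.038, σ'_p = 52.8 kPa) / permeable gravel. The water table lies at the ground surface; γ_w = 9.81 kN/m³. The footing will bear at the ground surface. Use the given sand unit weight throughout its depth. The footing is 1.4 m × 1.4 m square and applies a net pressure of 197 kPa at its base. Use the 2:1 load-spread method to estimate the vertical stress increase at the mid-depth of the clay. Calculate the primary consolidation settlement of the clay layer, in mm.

S_c ≈ 27 mm

Mid-depth of clay below the ground surface: z = 3.3 + 4.9/2 = 5.75 m.
Total vertical stress at mid-clay: σ_v = 19.5×3.3 + 17.1×2.45 = 106.25 kPa.
Pore pressure: u = 9.81×(5.75 − 0) = 56.408 kPa.
Initial effective stress: σ'_0 = σ_v − u = 106.25 − 56.408 = 49.842 kPa.
Stress increase at mid-clay by the 2:1 spreading method:
Δσ = qBL/((B+z)(L+z)) = 197×1.4×1.4/((1.4+5.75)(1.4+5.75)) = 7.5528 kPa
Final effective stress: σ'_f = 49.842 + 7.5528 = 57.395 kPa.
σ'_f = 57.395 > σ'_p = 52.8 kPa, so the stress path crosses the preconsolidation pressure — recompression up to σ'_p, then virgin compression beyond:
S_c = H/(1+e₀)·[C_r·log₁₀(σ'_p/σ'_0) + C_c·log₁₀(σ'_f/σ'_p)]
    = 4.9/1.75 × [0.038×log₁₀(52.8/49.842) + 0.24×log₁₀(57.395/52.8)]
    = 2.8 × [0.00095146 + 0.0086976] = 0.02702 m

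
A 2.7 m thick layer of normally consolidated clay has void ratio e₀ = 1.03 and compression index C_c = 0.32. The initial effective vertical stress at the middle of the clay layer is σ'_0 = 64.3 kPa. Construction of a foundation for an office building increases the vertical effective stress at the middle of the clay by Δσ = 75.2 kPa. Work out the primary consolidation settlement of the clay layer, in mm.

Final effective stress: σ'_f = σ'_0 + Δσ = 64.3 + 75.2 = 139.5 kPa.
Normally consolidated clay, so the full stress increment lies on the virgin compression line:
S_c = C_c·H/(1+e₀)·log₁₀(σ'_f/σ'_0) = 0.32×2.7/(1+1.03)×log₁₀(139.5/64.3)
    = 0.42562 × 0.33636 = 0.1432 m

S_c ≈ 143 mm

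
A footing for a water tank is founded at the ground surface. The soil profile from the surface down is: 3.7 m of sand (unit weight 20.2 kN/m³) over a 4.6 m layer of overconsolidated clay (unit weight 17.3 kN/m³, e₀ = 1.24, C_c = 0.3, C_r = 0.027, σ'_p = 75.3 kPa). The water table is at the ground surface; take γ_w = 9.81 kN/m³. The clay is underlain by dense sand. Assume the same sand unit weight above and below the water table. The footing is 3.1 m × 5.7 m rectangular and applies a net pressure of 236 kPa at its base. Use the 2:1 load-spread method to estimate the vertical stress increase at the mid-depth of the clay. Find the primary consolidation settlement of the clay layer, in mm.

S_c ≈ 69 mm

Mid-depth of clay below the ground surface: z = 3.7 + 4.6/2 = 6 m.
Total vertical stress at mid-clay: σ_v = 20.2×3.7 + 17.3×2.3 = 114.53 kPa.
Pore pressure: u = 9.81×(6 − 0) = 58.86 kPa.
Initial effective stress: σ'_0 = σ_v − u = 114.53 − 58.86 = 55.67 kPa.
Stress increase at mid-clay by the 2:1 spreading method:
Δσ = qBL/((B+z)(L+z)) = 236×3.1×5.7/((3.1+6)(5.7+6)) = 39.167 kPa
Final effective stress: σ'_f = 55.67 + 39.167 = 94.837 kPa.
σ'_f = 94.837 > σ'_p = 75.3 kPa, so the stress path crosses the preconsolidation pressure — recompression up to σ'_p, then virgin compression beyond:
S_c = H/(1+e₀)·[C_r·log₁₀(σ'_p/σ'_0) + C_c·log₁₀(σ'_f/σ'_p)]
    = 4.6/2.24 × [0.027×log₁₀(75.3/55.67) + 0.3×log₁₀(94.837/75.3)]
    = 2.0536 × [0.0035417 + 0.030055] = 0.06899 m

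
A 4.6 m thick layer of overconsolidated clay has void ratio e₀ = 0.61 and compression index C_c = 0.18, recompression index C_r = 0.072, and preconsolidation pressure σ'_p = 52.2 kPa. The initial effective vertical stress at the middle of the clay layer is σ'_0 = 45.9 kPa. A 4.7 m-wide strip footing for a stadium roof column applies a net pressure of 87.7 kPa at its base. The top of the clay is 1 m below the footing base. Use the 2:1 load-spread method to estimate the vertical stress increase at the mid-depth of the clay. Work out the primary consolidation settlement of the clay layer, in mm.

Mid-depth of clay below the footing base: z = 1 + 4.6/2 = 3.3 m.
Stress increase at mid-clay by the 2:1 spreading method:
Δσ = qB/(B+z) = 87.7×4.7/(4.7+3.3) = 51.524 kPa
Final effective stress: σ'_f = 45.9 + 51.524 = 97.424 kPa.
σ'_f = 97.424 > σ'_p = 52.2 kPa, so the stress path crosses the preconsolidation pressure — recompression up to σ'_p, then virgin compression beyond:
S_c = H/(1+e₀)·[C_r·log₁₀(σ'_p/σ'_0) + C_c·log₁₀(σ'_f/σ'_p)]
    = 4.6/1.61 × [0.072×log₁₀(52.2/45.9) + 0.18×log₁₀(97.424/52.2)]
    = 2.8571 × [0.0040218 + 0.048779] = 0.1509 m

S_c ≈ 151 mm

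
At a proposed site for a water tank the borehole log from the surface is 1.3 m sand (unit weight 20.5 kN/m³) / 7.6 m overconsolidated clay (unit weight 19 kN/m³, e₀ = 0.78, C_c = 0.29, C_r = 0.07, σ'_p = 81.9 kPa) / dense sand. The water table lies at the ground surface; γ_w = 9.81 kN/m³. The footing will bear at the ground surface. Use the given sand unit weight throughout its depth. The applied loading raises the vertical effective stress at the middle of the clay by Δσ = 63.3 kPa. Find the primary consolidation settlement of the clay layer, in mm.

S_c ≈ 236 mm

Mid-depth of clay below the ground surface: z = 1.3 + 7.6/2 = 5.1 m.
Total vertical stress at mid-clay: σ_v = 20.5×1.3 + 19×3.8 = 98.85 kPa.
Pore pressure: u = 9.81×(5.1 − 0) = 50.031 kPa.
Initial effective stress: σ'_0 = σ_v − u = 98.85 − 50.031 = 48.819 kPa.
Final effective stress: σ'_f = 48.819 + 63.3 = 112.12 kPa.
σ'_f = 112.12 > σ'_p = 81.9 kPa, so the stress path crosses the preconsolidation pressure — recompression up to σ'_p, then virgin compression beyond:
S_c = H/(1+e₀)·[C_r·log₁₀(σ'_p/σ'_0) + C_c·log₁₀(σ'_f/σ'_p)]
    = 7.6/1.78 × [0.07×log₁₀(81.9/48.819) + 0.29×log₁₀(112.12/81.9)]
    = 4.2697 × [0.015729 + 0.039556] = 0.2361 m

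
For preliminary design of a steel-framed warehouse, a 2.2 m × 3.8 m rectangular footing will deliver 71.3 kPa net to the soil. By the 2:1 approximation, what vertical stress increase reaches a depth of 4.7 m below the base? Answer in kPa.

By the 2:1 method the load spreads at 1 horizontal : 2 vertical, so at depth z the loaded area has grown by z in each plan dimension:
Δσ = qBL/((B+z)(L+z)) = 71.3×2.2×3.8/((2.2+4.7)(3.8+4.7)) = 10.163 kPa

Δσ_z ≈ 10.2 kPa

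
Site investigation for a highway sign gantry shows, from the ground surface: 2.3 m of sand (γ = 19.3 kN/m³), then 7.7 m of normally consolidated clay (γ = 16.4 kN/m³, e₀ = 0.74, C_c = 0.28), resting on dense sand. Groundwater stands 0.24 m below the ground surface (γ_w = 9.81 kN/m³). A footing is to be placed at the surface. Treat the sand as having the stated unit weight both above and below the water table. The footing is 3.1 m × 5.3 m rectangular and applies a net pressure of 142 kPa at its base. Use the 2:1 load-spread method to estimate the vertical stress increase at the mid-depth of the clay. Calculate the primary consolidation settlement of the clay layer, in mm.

S_c ≈ 198 mm

Mid-depth of clay below the ground surface: z = 2.3 + 7.7/2 = 6.15 m.
Total vertical stress at mid-clay: σ_v = 19.3×2.3 + 16.4×3.85 = 107.53 kPa.
Pore pressure: u = 9.81×(6.15 − 0.24) = 57.977 kPa.
Initial effective stress: σ'_0 = σ_v − u = 107.53 − 57.977 = 49.553 kPa.
Stress increase at mid-clay by the 2:1 spreading method:
Δσ = qBL/((B+z)(L+z)) = 142×3.1×5.3/((3.1+6.15)(5.3+6.15)) = 22.028 kPa
Final effective stress: σ'_f = σ'_0 + Δσ = 49.553 + 22.028 = 71.581 kPa.
Normally consolidated clay, so the full stress increment lies on the virgin compression line:
S_c = C_c·H/(1+e₀)·log₁₀(σ'_f/σ'_0) = 0.28×7.7/(1+0.74)×log₁₀(71.581/49.553)
    = 1.2391 × 0.15973 = 0.1979 m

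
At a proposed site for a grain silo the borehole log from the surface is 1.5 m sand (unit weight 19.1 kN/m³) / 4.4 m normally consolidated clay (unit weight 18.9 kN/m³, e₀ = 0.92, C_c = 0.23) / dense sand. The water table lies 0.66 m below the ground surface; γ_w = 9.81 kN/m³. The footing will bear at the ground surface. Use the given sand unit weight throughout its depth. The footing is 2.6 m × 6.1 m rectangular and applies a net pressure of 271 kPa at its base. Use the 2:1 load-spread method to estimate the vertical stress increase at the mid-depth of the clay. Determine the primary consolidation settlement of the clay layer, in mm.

Mid-depth of clay below the ground surface: z = 1.5 + 4.4/2 = 3.7 m.
Total vertical stress at mid-clay: σ_v = 19.1×1.5 + 18.9×2.2 = 70.23 kPa.
Pore pressure: u = 9.81×(3.7 − 0.66) = 29.822 kPa.
Initial effective stress: σ'_0 = σ_v − u = 70.23 − 29.822 = 40.408 kPa.
Stress increase at mid-clay by the 2:1 spreading method:
Δσ = qBL/((B+z)(L+z)) = 271×2.6×6.1/((2.6+3.7)(6.1+3.7)) = 69.615 kPa
Final effective stress: σ'_f = σ'_0 + Δσ = 40.408 + 69.615 = 110.02 kPa.
Normally consolidated clay, so the full stress increment lies on the virgin compression line:
S_c = C_c·H/(1+e₀)·log₁₀(σ'_f/σ'_0) = 0.23×4.4/(1+0.92)×log₁₀(110.02/40.408)
    = 0.52708 × 0.435 = 0.2293 m

S_c ≈ 229 mm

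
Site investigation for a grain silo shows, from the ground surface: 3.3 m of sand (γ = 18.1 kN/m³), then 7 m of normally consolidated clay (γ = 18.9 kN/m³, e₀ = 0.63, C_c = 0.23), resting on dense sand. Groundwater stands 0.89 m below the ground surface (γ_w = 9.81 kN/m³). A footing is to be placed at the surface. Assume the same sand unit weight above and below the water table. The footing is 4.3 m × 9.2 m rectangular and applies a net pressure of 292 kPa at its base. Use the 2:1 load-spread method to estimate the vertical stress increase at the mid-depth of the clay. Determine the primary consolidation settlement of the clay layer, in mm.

Mid-depth of clay below the ground surface: z = 3.3 + 7/2 = 6.8 m.
Total vertical stress at mid-clay: σ_v = 18.1×3.3 + 18.9×3.5 = 125.88 kPa.
Pore pressure: u = 9.81×(6.8 − 0.89) = 57.977 kPa.
Initial effective stress: σ'_0 = σ_v − u = 125.88 − 57.977 = 67.903 kPa.
Stress increase at mid-clay by the 2:1 spreading method:
Δσ = qBL/((B+z)(L+z)) = 292×4.3×9.2/((4.3+6.8)(9.2+6.8)) = 65.042 kPa
Final effective stress: σ'_f = σ'_0 + Δσ = 67.903 + 65.042 = 132.94 kPa.
Normally consolidated clay, so the full stress increment lies on the virgin compression line:
S_c = C_c·H/(1+e₀)·log₁₀(σ'_f/σ'_0) = 0.23×7/(1+0.63)×log₁₀(132.94/67.903)
    = 0.98773 × 0.29177 = 0.2882 m

S_c ≈ 288 mm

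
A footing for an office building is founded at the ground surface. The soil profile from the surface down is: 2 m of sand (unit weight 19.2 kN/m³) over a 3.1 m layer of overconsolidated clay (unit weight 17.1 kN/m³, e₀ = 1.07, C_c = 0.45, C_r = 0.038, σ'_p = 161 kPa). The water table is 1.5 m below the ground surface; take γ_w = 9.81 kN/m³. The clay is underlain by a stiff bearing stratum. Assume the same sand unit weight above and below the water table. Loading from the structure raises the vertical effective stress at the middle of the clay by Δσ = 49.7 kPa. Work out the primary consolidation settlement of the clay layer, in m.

Mid-depth of clay below the ground surface: z = 2 + 3.1/2 = 3.55 m.
Total vertical stress at mid-clay: σ_v = 19.2×2 + 17.1×1.55 = 64.905 kPa.
Pore pressure: u = 9.81×(3.55 − 1.5) = 20.11 kPa.
Initial effective stress: σ'_0 = σ_v − u = 64.905 − 20.11 = 44.795 kPa.
Final effective stress: σ'_f = 44.795 + 49.7 = 94.495 kPa.
σ'_f = 94.495 ≤ σ'_p = 161 kPa, so the clay remains overconsolidated and only the recompression index applies:
S_c = C_r·H/(1+e₀)·log₁₀(σ'_f/σ'_0) = 0.038×3.1/2.07×log₁₀(94.495/44.795)
    = 0.056909 × 0.32418 = 0.01845 m

S_c ≈ 0.0184 m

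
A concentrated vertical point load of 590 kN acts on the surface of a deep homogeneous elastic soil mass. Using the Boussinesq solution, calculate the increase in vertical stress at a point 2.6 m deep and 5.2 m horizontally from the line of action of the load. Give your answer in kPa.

Boussinesq vertical stress below a point load on an elastic half-space:
Δσ_z = 3P/(2πz²) · [1 + (r/z)²]^(−5/2)
r/z = 5.2/2.6 = 2; [1+(r/z)²]^(−5/2) = 0.017889.
Δσ_z = 3×590/(2π×2.6²) × 0.017889 = 41.672 × 0.017889 = 0.7455 kPa

Δσ_z ≈ 0.745 kPa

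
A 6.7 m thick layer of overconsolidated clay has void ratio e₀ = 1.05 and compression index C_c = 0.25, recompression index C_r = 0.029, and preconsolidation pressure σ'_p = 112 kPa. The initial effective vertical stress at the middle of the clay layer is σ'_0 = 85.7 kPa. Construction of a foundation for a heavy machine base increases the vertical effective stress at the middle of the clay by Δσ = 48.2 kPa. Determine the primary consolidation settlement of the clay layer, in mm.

S_c ≈ 74.4 mm

Final effective stress: σ'_f = 85.7 + 48.2 = 133.9 kPa.
σ'_f = 133.9 > σ'_p = 112 kPa, so the stress path crosses the preconsolidation pressure — recompression up to σ'_p, then virgin compression beyond:
S_c = H/(1+e₀)·[C_r·log₁₀(σ'_p/σ'_0) + C_c·log₁₀(σ'_f/σ'_p)]
    = 6.7/2.05 × [0.029×log₁₀(112/85.7) + 0.25×log₁₀(133.9/112)]
    = 3.2683 × [0.0033709 + 0.019391] = 0.07439 m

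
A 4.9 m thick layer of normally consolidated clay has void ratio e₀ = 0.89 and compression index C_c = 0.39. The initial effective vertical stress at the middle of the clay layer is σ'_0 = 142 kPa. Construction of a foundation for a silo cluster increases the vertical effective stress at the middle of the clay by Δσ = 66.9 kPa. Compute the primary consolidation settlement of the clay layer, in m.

Final effective stress: σ'_f = σ'_0 + Δσ = 142 + 66.9 = 208.9 kPa.
Normally consolidated clay, so the full stress increment lies on the virgin compression line:
S_c = C_c·H/(1+e₀)·log₁₀(σ'_f/σ'_0) = 0.39×4.9/(1+0.89)×log₁₀(208.9/142)
    = 1.0111 × 0.16765 = 0.1695 m

S_c ≈ 0.17 m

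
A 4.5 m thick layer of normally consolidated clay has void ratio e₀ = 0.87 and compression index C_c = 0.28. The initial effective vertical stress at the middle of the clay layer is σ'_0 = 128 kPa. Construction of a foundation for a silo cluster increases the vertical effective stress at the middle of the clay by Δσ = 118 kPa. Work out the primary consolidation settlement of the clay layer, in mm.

Final effective stress: σ'_f = σ'_0 + Δσ = 128 + 118 = 246 kPa.
Normally consolidated clay, so the full stress increment lies on the virgin compression line:
S_c = C_c·H/(1+e₀)·log₁₀(σ'_f/σ'_0) = 0.28×4.5/(1+0.87)×log₁₀(246/128)
    = 0.6738 × 0.28373 = 0.1912 m

S_c ≈ 191 mm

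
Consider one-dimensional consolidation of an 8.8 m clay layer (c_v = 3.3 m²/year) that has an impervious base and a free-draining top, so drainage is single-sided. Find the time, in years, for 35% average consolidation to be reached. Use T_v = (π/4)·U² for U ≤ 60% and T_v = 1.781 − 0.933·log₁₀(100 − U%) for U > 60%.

Drainage path length: H_d = H = 8.8 m (single drainage).
U ≤ 60%: T_v = (π/4)·U² = (π/4)×0.35² = 0.096211.
t = T_v·H_d²/c_v = 0.096211×8.8²/3.3 = 2.258 years.

t ≈ 2.26 years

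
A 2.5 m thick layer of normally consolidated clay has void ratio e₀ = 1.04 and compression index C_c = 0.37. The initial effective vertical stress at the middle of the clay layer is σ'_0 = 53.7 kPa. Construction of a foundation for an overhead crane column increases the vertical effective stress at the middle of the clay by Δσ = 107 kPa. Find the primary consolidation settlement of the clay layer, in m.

Final effective stress: σ'_f = σ'_0 + Δσ = 53.7 + 107 = 160.7 kPa.
Normally consolidated clay, so the full stress increment lies on the virgin compression line:
S_c = C_c·H/(1+e₀)·log₁₀(σ'_f/σ'_0) = 0.37×2.5/(1+1.04)×log₁₀(160.7/53.7)
    = 0.45343 × 0.47604 = 0.2159 m

S_c ≈ 0.216 m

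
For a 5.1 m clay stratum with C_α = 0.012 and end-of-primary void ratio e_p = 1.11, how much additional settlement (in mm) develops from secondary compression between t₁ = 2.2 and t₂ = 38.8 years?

S_s ≈ 36.2 mm

Secondary compression: S_s = C_α·H/(1+e_p)·log₁₀(t₂/t₁)
S_s = 0.012×5.1/(1+1.11)×log₁₀(38.8/2.2)
    = 0.029 × 1.246 = 0.03615 m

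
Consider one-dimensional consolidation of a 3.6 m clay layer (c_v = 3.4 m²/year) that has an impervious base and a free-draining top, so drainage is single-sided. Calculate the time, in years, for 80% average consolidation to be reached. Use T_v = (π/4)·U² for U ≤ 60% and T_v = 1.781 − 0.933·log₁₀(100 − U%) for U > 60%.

t ≈ 2.16 years

Drainage path length: H_d = H = 3.6 m (single drainage).
U > 60%: T_v = 1.781 − 0.933·log₁₀(100 − 80) = 0.56714.
t = T_v·H_d²/c_v = 0.56714×3.6²/3.4 = 2.162 years.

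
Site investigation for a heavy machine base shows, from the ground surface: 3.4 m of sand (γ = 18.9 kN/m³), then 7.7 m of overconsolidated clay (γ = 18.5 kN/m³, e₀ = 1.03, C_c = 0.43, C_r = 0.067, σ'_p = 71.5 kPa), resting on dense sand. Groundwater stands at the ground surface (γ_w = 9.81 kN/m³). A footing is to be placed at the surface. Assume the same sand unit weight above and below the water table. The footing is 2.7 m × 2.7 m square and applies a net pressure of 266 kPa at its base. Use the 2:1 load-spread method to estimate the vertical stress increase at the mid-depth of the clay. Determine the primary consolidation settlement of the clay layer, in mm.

S_c ≈ 125 mm

Mid-depth of clay below the ground surface: z = 3.4 + 7.7/2 = 7.25 m.
Total vertical stress at mid-clay: σ_v = 18.9×3.4 + 18.5×3.85 = 135.49 kPa.
Pore pressure: u = 9.81×(7.25 − 0) = 71.123 kPa.
Initial effective stress: σ'_0 = σ_v − u = 135.49 − 71.123 = 64.367 kPa.
Stress increase at mid-clay by the 2:1 spreading method:
Δσ = qBL/((B+z)(L+z)) = 266×2.7×2.7/((2.7+7.25)(2.7+7.25)) = 19.587 kPa
Final effective stress: σ'_f = 64.367 + 19.587 = 83.954 kPa.
σ'_f = 83.954 > σ'_p = 71.5 kPa, so the stress path crosses the preconsolidation pressure — recompression up to σ'_p, then virgin compression beyond:
S_c = H/(1+e₀)·[C_r·log₁₀(σ'_p/σ'_0) + C_c·log₁₀(σ'_f/σ'_p)]
    = 7.7/2.03 × [0.067×log₁₀(71.5/64.367) + 0.43×log₁₀(83.954/71.5)]
    = 3.7931 × [0.0030581 + 0.029986] = 0.1253 m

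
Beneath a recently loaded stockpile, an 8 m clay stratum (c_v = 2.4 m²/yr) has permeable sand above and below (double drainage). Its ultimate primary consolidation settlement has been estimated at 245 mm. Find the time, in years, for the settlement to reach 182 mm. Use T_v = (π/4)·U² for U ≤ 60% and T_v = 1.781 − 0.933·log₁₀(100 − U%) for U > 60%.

Drainage path length: H_d = H/2 = 4 m (double drainage).
U = S(t)/S_ult = 182/245 = 0.7429.
U > 60%: T_v = 1.781 − 0.933·log₁₀(100 − 74.286) = 0.46531.
t = T_v·H_d²/c_v = 0.46531×4²/2.4 = 3.102 years.

t ≈ 3.1 years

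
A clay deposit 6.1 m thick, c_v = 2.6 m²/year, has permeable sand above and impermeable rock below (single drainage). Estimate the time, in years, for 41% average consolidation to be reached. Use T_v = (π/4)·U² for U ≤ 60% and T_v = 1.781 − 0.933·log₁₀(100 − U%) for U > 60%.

Drainage path length: H_d = H = 6.1 m (single drainage).
U ≤ 60%: T_v = (π/4)·U² = (π/4)×0.41² = 0.13203.
t = T_v·H_d²/c_v = 0.13203×6.1²/2.6 = 1.89 years.

t ≈ 1.89 years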